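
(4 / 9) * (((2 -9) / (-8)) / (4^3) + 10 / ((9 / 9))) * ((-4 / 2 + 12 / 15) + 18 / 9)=1709 / 480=3.56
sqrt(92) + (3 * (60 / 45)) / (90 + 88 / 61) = 122 / 2789 + 2 * sqrt(23) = 9.64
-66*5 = -330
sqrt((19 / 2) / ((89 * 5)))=sqrt(16910) / 890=0.15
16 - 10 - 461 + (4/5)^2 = -11359/25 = -454.36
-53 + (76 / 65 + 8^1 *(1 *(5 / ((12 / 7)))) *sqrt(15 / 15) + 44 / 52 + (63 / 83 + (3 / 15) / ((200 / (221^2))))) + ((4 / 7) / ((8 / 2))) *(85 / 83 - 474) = -1033686181 / 22659000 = -45.62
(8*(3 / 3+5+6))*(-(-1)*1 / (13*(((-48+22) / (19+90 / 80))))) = -5.72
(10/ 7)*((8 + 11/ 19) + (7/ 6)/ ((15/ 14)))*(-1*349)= -5769668/ 1197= -4820.11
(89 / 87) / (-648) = -89 / 56376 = -0.00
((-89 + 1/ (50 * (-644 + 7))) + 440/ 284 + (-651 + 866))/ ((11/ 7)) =288433529/ 3553550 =81.17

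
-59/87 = -0.68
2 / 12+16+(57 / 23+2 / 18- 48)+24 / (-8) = -13349 / 414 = -32.24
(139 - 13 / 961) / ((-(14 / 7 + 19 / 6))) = -801396 / 29791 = -26.90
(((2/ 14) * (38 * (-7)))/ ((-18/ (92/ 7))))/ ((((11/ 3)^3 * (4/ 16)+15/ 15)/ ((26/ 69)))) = 7904/ 10073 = 0.78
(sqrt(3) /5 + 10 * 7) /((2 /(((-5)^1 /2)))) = -175 /2 - sqrt(3) /4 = -87.93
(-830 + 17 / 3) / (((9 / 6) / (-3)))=4946 / 3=1648.67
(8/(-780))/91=-2/17745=-0.00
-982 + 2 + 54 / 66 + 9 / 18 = -21531 / 22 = -978.68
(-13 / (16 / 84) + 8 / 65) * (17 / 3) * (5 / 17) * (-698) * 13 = 6181837 / 6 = 1030306.17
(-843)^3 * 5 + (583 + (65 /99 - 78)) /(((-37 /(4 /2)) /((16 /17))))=-2995385560.72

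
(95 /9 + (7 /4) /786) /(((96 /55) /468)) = 71200415 /25152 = 2830.81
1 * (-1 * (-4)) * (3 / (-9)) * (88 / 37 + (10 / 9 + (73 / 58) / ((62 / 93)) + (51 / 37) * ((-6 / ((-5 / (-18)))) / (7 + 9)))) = -679198 / 144855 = -4.69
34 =34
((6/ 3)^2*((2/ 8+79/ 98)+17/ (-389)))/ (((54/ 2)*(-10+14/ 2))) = -77191/ 1543941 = -0.05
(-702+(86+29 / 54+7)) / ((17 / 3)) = -32857 / 306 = -107.38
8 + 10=18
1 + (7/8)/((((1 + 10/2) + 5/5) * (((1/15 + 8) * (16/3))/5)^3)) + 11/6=493463514083/174151532544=2.83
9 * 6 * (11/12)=99/2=49.50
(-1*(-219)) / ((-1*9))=-73 / 3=-24.33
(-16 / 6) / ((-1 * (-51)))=-8 / 153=-0.05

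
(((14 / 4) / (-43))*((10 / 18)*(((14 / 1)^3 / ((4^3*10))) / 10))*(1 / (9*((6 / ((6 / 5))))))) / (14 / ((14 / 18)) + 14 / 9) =-0.00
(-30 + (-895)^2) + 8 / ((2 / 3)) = 801007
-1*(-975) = 975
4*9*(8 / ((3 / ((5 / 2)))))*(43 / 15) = 688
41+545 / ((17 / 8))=5057 / 17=297.47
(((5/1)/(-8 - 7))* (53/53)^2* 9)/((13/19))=-57/13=-4.38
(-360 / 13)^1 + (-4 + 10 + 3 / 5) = -1371 / 65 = -21.09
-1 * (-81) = 81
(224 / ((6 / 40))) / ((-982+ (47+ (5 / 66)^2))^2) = 5667121152 / 3317596987445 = 0.00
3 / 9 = 1 / 3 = 0.33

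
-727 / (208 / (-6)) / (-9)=-727 / 312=-2.33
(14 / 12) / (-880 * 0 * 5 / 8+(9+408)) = 7 / 2502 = 0.00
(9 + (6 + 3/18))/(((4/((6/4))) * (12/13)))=1183/192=6.16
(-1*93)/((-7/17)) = 1581/7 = 225.86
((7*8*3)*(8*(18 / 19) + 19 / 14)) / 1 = 28524 / 19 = 1501.26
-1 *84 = -84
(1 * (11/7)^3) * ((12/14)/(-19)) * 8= -63888/45619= -1.40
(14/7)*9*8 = 144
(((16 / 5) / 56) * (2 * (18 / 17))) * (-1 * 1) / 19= -72 / 11305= -0.01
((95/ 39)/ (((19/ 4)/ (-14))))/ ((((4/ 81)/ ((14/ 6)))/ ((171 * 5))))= -290042.31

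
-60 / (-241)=60 / 241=0.25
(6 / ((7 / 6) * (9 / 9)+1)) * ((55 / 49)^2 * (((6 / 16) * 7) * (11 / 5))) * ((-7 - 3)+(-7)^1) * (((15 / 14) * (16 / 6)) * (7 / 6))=-5091075 / 4459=-1141.75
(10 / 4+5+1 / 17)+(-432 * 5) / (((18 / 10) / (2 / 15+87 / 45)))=-84063 / 34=-2472.44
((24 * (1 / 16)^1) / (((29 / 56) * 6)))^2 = 0.23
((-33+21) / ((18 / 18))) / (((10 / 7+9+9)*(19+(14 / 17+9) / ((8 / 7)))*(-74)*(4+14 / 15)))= 35 / 570873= 0.00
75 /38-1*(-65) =2545 /38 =66.97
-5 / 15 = -1 / 3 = -0.33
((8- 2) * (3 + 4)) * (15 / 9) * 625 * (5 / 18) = 109375 / 9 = 12152.78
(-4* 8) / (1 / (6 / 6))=-32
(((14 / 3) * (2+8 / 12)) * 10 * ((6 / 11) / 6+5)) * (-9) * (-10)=627200 / 11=57018.18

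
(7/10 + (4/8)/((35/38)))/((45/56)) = 116/75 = 1.55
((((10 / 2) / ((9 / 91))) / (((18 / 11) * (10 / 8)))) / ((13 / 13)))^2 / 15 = 4008004 / 98415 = 40.73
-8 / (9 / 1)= -8 / 9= -0.89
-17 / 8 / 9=-17 / 72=-0.24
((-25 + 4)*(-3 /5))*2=126 /5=25.20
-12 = -12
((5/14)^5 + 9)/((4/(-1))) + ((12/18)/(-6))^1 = -2.36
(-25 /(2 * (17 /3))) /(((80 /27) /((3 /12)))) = -405 /2176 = -0.19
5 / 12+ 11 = 11.42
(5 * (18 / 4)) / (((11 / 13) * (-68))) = -585 / 1496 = -0.39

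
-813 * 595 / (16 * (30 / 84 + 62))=-1128715 / 2328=-484.84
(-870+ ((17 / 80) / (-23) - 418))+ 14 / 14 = -2368097 / 1840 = -1287.01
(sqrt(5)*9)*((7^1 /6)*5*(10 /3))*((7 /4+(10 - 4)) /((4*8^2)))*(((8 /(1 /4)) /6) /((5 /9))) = 3255*sqrt(5) /64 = 113.73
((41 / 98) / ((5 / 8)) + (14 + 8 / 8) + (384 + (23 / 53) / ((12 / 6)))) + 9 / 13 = 135239367 / 337610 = 400.58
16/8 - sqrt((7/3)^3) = -1.56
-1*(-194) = 194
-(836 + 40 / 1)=-876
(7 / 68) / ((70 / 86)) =43 / 340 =0.13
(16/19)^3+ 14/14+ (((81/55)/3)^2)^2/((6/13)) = 216285860299/125528273750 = 1.72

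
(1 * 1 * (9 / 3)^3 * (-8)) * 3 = -648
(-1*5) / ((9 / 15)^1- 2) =25 / 7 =3.57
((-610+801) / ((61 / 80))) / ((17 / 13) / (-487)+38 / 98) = 296259145 / 455426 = 650.51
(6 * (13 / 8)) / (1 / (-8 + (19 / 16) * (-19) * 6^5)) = -3421353 / 2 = -1710676.50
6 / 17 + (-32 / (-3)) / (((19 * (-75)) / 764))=-389966 / 72675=-5.37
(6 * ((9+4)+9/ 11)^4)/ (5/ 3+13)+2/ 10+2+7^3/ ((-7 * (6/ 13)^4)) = 14440807262921/ 1043610480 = 13837.35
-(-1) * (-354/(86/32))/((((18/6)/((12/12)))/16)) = -30208/43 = -702.51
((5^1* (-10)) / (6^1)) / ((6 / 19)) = -475 / 18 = -26.39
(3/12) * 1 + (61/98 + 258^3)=3366008523/196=17173512.87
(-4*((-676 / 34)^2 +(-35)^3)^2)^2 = 363443404716016056150794334736 / 6975757441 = 52100923489666970510.54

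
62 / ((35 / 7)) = 62 / 5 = 12.40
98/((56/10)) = 35/2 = 17.50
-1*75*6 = -450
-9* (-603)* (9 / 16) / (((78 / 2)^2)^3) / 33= 67 / 2548555152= 0.00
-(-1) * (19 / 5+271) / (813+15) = 229 / 690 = 0.33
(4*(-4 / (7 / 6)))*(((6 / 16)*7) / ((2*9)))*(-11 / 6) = 11 / 3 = 3.67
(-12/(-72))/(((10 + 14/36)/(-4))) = -12/187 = -0.06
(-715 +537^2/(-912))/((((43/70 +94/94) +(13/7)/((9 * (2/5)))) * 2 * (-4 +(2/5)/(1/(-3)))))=493735725/10607168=46.55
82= 82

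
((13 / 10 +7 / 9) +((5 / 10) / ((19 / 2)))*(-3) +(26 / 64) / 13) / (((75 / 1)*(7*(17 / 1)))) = 53383 / 244188000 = 0.00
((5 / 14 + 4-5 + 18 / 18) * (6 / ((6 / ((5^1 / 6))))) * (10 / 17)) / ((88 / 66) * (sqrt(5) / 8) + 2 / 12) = -125 / 476 + 125 * sqrt(5) / 476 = 0.32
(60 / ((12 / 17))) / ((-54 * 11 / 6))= -85 / 99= -0.86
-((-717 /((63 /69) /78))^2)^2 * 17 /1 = -574553242584702526244112 /2401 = -239297477128155987606.88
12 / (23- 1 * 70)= -12 / 47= -0.26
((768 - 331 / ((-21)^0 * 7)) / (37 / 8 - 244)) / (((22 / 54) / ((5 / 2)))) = -544860 / 29491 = -18.48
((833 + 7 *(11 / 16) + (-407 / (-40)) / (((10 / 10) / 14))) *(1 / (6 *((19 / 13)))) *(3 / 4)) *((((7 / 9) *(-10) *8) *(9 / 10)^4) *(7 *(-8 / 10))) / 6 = 12138865011 / 3800000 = 3194.44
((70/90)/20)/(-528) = -7/95040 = -0.00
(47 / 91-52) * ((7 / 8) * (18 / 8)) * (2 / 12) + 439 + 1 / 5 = 1756797 / 4160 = 422.31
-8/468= -2/117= -0.02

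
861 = 861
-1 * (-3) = 3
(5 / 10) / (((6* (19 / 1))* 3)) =1 / 684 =0.00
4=4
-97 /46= -2.11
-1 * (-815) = 815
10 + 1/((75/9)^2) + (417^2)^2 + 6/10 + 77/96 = 1814243059944989/60000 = 30237384332.42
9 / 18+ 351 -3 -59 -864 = -1149 / 2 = -574.50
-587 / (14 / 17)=-9979 / 14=-712.79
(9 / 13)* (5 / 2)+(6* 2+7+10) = 799 / 26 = 30.73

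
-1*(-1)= 1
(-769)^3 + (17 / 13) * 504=-454755949.92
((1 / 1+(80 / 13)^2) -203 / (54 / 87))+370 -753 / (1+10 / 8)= -769177 / 3042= -252.85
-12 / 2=-6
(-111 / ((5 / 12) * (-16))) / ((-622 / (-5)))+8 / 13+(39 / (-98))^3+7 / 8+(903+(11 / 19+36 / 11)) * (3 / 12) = 181545267549489 / 795295004504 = 228.27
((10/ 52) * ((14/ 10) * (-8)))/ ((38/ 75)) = -1050/ 247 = -4.25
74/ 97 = 0.76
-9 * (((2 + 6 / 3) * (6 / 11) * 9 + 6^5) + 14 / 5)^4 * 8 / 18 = -135375751249183994419264 / 9150625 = -14794153541335591.22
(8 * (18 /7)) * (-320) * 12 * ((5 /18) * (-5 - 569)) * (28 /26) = 176332800 /13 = 13564061.54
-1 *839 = -839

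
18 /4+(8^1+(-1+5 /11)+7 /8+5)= 1569 /88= 17.83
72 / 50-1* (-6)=186 / 25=7.44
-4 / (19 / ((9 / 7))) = -36 / 133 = -0.27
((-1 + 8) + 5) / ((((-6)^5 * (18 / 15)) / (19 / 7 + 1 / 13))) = -635 / 176904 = -0.00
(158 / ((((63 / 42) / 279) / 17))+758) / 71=7047.24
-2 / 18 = -1 / 9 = -0.11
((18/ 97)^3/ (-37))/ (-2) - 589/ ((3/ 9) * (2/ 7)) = -417687530637/ 67537802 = -6184.50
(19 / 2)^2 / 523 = 361 / 2092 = 0.17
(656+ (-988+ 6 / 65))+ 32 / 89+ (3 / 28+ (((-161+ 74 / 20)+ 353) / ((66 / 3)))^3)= 32119263137607 / 86238152000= 372.45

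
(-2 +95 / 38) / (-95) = -1 / 190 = -0.01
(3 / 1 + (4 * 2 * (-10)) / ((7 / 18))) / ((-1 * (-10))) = -20.27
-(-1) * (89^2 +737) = 8658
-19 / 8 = -2.38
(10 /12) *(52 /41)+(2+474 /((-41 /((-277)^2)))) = -109108262 /123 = -887059.04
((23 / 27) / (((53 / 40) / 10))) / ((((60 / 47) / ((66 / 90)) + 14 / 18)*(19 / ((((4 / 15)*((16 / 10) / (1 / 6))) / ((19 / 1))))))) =12176384 / 672658881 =0.02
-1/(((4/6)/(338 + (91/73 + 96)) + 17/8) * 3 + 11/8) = -0.13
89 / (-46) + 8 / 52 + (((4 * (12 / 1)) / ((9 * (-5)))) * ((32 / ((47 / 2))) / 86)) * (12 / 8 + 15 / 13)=-11032673 / 6042790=-1.83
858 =858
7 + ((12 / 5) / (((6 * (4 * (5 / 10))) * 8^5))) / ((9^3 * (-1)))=836075519 / 119439360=7.00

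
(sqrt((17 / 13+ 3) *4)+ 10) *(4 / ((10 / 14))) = 112 *sqrt(182) / 65+ 56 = 79.25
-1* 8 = -8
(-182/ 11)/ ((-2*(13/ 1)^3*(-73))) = -7/ 135707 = -0.00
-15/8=-1.88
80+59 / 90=80.66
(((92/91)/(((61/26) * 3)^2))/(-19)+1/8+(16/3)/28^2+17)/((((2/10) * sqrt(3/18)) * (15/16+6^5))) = 42728503550 * sqrt(6)/3879541945629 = 0.03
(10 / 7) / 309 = 10 / 2163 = 0.00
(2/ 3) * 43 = 86/ 3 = 28.67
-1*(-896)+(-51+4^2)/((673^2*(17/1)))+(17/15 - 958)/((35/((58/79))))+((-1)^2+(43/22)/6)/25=12308722086716467/14051352245700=875.98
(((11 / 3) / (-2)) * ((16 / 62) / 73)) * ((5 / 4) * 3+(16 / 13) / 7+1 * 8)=-15917 / 205933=-0.08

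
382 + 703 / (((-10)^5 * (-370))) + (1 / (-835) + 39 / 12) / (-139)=8866823891047 / 23213000000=381.98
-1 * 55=-55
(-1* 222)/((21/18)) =-1332/7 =-190.29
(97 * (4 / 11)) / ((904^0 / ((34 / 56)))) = 1649 / 77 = 21.42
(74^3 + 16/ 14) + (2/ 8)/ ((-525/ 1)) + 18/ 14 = 850975499/ 2100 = 405226.43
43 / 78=0.55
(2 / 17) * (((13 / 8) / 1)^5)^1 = 371293 / 278528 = 1.33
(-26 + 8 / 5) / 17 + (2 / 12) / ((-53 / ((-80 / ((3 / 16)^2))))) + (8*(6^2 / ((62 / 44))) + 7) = 818644513 / 3770685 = 217.11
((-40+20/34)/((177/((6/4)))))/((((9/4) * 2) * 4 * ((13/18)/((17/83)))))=-335/63661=-0.01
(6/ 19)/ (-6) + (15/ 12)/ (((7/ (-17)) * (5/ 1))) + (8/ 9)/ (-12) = -10541/ 14364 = -0.73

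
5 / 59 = 0.08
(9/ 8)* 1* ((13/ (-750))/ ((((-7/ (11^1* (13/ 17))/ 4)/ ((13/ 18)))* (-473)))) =-2197/ 15351000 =-0.00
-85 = -85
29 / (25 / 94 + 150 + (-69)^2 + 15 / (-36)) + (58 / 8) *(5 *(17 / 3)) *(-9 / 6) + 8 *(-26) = -11436038903 / 22157752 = -516.12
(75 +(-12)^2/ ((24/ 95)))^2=416025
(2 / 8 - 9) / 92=-35 / 368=-0.10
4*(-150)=-600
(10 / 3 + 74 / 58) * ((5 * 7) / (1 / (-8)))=-112280 / 87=-1290.57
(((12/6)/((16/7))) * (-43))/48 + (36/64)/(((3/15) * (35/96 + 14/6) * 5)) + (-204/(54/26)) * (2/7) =-8544917/298368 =-28.64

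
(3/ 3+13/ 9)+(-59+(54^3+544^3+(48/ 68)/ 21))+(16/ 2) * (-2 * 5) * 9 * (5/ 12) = 172587678173/ 1071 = 161146291.48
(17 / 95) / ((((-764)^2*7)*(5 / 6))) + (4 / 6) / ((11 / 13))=25230261283 / 32023021800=0.79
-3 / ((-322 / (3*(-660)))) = -18.45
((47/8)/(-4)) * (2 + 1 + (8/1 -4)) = -10.28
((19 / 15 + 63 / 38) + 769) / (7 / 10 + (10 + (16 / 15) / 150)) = 32999775 / 457729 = 72.09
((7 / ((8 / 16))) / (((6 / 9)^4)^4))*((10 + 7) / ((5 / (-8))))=-5122559799 / 20480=-250124.99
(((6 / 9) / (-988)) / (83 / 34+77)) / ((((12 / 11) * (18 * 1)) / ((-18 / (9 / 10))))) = 935 / 108077814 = 0.00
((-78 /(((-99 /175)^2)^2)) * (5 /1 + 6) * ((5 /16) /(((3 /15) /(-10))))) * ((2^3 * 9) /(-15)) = -609628906250 /970299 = -628289.74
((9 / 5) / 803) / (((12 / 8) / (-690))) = -828 / 803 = -1.03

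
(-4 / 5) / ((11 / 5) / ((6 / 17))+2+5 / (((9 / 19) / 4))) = -72 / 4541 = -0.02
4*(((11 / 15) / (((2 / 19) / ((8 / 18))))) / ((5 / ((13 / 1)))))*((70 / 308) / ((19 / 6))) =104 / 45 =2.31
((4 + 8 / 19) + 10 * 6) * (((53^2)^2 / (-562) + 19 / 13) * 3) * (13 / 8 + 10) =-4378216700025 / 138814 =-31540166.70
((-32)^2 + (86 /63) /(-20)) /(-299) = -645077 /188370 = -3.42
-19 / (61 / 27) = -513 / 61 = -8.41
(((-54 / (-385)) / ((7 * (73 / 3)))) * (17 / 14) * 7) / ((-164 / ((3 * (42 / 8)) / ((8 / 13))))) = -0.00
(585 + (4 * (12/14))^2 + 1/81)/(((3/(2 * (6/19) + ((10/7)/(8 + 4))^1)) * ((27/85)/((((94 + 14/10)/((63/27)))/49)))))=639157430215/1629556299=392.23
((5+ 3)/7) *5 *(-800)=-32000/7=-4571.43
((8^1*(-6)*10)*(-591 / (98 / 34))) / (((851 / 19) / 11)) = 1007915040 / 41699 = 24171.20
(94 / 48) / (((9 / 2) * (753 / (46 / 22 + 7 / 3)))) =3431 / 1341846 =0.00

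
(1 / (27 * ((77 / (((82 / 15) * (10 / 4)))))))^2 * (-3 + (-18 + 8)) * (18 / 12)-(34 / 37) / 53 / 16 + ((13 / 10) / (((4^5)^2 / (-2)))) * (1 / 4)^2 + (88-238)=-319959171799163569919 / 2133033750877962240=-150.00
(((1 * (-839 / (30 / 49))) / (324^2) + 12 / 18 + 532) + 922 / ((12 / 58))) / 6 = 15711716809 / 18895680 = 831.50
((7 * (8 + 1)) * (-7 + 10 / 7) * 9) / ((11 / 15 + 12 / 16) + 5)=-189540 / 389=-487.25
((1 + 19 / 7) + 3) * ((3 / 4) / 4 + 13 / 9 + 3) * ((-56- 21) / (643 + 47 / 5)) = -1724195 / 469728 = -3.67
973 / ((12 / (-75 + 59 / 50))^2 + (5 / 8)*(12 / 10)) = 7574655436 / 6044349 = 1253.18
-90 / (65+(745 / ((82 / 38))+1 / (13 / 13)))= -3690 / 16861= -0.22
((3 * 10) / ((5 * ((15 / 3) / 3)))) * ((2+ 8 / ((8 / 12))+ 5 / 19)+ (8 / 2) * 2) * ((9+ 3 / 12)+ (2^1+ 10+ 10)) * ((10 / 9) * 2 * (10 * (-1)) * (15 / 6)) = -2643750 / 19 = -139144.74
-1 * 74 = -74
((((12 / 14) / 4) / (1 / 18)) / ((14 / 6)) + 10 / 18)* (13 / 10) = 6331 / 2205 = 2.87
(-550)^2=302500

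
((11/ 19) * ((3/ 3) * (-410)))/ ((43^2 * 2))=-2255/ 35131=-0.06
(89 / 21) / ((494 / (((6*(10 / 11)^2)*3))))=26700 / 209209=0.13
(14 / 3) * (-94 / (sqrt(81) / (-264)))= 115808 / 9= 12867.56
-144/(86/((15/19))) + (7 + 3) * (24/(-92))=-73860/18791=-3.93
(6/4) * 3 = 9/2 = 4.50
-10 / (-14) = 5 / 7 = 0.71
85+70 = 155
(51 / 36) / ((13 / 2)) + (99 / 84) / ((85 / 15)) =7907 / 18564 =0.43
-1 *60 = -60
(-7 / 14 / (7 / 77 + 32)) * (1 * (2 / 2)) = -11 / 706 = -0.02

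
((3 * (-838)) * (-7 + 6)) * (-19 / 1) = -47766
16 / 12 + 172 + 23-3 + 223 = 1249 / 3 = 416.33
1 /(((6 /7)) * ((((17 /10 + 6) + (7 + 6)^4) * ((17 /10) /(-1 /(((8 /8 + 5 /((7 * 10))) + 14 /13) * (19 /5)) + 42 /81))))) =27802600 /2922501731571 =0.00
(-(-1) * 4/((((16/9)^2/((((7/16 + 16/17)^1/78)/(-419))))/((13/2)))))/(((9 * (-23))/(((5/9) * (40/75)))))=0.00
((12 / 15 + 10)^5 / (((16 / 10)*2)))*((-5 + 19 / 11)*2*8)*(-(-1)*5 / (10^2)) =-4132485216 / 34375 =-120217.75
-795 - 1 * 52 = -847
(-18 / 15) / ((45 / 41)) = -82 / 75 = -1.09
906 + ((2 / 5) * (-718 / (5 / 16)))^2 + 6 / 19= 10040797444 / 11875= 845540.84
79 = 79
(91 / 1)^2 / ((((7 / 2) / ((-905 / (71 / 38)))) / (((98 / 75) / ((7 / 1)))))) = -213921.95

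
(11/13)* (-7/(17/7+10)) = -539/1131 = -0.48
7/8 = 0.88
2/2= 1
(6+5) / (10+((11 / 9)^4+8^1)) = 72171 / 132739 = 0.54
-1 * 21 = -21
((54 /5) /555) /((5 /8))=144 /4625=0.03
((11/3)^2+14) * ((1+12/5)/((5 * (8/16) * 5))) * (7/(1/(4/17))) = 13832/1125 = 12.30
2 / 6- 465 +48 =-1250 / 3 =-416.67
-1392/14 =-696/7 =-99.43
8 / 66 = 4 / 33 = 0.12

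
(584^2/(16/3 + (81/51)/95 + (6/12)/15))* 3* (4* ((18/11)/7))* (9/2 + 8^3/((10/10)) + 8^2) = 82877271012864/803341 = 103165742.83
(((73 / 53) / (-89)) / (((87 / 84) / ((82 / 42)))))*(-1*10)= 119720 / 410379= 0.29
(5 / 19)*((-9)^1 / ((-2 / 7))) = 8.29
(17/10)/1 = 17/10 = 1.70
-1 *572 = -572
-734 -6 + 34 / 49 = -739.31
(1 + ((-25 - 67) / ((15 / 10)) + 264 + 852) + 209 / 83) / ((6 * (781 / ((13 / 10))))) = 856336 / 2917035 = 0.29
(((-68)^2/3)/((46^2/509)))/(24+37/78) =15298504/1009861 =15.15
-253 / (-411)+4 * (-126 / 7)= -29339 / 411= -71.38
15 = 15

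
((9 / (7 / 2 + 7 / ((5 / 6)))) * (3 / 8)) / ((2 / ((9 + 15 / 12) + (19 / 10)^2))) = 2673 / 1360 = 1.97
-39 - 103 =-142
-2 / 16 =-1 / 8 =-0.12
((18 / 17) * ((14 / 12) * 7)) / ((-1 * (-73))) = 147 / 1241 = 0.12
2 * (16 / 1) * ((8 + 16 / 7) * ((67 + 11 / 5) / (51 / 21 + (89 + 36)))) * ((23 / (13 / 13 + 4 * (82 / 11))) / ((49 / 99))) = 1663922304 / 6173755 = 269.52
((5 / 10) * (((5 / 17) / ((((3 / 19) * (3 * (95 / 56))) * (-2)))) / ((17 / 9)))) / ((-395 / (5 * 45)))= 630 / 22831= 0.03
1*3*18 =54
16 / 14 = 8 / 7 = 1.14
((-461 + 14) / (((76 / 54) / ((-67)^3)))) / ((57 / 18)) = 10889725941 / 361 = 30165445.82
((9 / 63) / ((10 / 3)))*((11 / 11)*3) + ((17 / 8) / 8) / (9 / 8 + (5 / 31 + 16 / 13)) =21277 / 90888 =0.23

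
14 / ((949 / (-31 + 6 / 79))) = -34202 / 74971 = -0.46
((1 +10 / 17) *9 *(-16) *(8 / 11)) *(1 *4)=-124416 / 187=-665.33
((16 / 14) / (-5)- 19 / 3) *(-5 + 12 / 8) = 689 / 30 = 22.97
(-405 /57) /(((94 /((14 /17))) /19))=-945 /799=-1.18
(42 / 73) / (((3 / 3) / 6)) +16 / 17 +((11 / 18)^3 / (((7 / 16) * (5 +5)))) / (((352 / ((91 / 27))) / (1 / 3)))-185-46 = -226.61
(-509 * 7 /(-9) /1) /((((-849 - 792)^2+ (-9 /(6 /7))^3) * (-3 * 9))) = -0.00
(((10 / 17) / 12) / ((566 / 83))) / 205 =0.00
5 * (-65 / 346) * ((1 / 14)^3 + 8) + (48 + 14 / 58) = 1121337151 / 27533296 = 40.73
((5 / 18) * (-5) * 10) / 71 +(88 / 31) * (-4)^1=-228803 / 19809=-11.55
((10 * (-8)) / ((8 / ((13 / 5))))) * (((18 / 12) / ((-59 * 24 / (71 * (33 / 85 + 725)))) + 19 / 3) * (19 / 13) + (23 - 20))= 105587603 / 60180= 1754.53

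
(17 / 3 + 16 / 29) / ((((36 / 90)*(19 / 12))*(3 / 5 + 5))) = 13525 / 7714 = 1.75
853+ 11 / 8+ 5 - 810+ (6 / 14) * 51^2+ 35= 67149 / 56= 1199.09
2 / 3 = 0.67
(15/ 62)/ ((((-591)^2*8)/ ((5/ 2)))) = 0.00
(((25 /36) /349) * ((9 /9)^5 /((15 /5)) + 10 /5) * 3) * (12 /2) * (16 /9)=1400 /9423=0.15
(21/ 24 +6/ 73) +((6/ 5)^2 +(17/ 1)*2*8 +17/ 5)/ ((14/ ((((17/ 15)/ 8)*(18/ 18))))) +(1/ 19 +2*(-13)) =-430862497/ 19418000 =-22.19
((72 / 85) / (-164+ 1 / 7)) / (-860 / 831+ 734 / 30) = -139608 / 632801047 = -0.00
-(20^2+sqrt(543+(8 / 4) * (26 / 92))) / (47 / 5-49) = 5 * sqrt(287546) / 4554+1000 / 99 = 10.69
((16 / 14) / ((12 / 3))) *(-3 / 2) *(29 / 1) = -87 / 7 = -12.43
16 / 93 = 0.17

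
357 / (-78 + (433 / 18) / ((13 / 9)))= -9282 / 1595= -5.82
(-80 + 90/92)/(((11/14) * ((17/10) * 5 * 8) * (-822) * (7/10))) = 18175/7070844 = 0.00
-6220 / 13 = -478.46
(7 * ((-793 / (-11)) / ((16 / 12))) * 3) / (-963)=-1.18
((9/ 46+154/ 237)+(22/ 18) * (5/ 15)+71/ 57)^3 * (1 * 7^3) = 34659282395594924525717/ 6478983355600060488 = 5349.49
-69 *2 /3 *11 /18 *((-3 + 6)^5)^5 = -23818224243231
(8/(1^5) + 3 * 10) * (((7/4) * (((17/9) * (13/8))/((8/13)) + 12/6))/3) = 535325/3456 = 154.90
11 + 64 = 75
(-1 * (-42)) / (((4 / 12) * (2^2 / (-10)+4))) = 35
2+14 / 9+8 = 104 / 9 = 11.56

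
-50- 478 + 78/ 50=-13161/ 25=-526.44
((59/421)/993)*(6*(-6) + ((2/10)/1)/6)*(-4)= 0.02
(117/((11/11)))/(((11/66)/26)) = 18252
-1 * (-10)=10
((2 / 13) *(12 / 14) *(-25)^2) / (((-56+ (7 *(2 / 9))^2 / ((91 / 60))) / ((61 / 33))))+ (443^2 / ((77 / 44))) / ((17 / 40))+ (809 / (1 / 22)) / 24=9921287854427 / 37494996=264602.98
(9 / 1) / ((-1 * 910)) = -9 / 910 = -0.01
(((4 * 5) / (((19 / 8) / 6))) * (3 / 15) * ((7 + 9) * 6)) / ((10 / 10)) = 18432 / 19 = 970.11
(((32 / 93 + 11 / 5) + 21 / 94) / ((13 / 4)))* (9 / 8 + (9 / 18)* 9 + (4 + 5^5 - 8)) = 3025747571 / 1136460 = 2662.43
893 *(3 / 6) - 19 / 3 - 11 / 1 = 2575 / 6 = 429.17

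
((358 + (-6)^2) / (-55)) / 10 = -197 / 275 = -0.72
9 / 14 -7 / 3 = -71 / 42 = -1.69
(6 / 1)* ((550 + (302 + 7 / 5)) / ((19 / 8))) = 204816 / 95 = 2155.96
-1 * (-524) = 524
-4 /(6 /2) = -4 /3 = -1.33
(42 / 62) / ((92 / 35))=735 / 2852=0.26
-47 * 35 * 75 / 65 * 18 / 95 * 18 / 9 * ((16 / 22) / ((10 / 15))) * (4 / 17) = -8527680 / 46189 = -184.63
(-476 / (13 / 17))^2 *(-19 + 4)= -5811875.50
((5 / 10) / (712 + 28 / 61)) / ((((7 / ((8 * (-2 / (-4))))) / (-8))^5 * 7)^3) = -288064355455048358035456 / 17692713741297028385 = -16281.52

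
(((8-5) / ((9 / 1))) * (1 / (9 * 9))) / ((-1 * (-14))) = 0.00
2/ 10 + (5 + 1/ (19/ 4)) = 514/ 95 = 5.41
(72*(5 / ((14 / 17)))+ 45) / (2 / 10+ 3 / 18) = 101250 / 77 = 1314.94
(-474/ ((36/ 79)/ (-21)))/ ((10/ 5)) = 43687/ 4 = 10921.75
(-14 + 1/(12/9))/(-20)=53/80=0.66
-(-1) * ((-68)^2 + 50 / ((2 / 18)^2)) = 8674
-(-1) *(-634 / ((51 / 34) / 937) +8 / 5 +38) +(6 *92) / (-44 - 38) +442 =-243271736 / 615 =-395563.80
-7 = -7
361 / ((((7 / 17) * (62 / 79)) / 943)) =457188089 / 434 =1053428.78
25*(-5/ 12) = -125/ 12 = -10.42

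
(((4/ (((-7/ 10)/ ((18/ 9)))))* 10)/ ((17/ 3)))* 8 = -19200/ 119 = -161.34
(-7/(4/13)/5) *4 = -91/5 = -18.20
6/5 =1.20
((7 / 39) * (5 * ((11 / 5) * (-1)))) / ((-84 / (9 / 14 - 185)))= -28391 / 6552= -4.33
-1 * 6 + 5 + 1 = 0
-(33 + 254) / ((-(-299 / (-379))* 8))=108773 / 2392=45.47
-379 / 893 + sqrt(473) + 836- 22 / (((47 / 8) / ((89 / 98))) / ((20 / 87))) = sqrt(473) + 3177942287 / 3806859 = 856.54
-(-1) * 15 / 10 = 3 / 2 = 1.50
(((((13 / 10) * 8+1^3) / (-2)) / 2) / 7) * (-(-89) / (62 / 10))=-5073 / 868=-5.84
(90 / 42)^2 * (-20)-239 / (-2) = 2711 / 98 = 27.66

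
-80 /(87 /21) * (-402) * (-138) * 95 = -2951323200 /29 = -101769765.52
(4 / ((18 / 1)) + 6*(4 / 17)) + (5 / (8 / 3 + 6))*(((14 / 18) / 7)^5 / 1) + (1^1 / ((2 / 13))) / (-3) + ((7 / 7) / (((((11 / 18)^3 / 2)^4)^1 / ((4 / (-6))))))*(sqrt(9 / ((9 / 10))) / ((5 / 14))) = -172753486292975616*sqrt(10) / 15692141883605 - 2317084 / 4349943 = -34813.78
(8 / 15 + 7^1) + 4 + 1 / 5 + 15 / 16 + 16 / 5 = 3809 / 240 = 15.87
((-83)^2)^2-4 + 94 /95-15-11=4508537739 /95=47458291.99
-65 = -65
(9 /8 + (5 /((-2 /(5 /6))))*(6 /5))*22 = -121 /4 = -30.25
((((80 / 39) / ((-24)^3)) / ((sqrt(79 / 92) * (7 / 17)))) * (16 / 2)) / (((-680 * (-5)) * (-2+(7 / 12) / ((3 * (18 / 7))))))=sqrt(1817) / 89646830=0.00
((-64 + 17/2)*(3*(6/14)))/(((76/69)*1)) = -68931/1064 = -64.78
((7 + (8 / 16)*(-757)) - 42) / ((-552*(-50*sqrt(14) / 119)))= -0.48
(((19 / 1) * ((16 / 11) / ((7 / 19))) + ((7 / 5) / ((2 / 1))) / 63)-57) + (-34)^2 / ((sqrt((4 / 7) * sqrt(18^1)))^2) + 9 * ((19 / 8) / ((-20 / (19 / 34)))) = 65697851 / 3769920 + 2023 * sqrt(2) / 6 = 494.25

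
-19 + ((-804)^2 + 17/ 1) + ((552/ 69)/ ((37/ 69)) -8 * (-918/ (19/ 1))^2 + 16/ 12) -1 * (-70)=25157572696/ 40071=627824.93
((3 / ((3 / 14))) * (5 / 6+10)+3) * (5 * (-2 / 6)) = -2320 / 9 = -257.78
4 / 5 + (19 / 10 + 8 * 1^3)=107 / 10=10.70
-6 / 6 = -1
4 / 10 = 2 / 5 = 0.40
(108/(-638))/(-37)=54/11803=0.00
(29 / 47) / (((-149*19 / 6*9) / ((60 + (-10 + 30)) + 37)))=-2262 / 133057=-0.02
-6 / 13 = -0.46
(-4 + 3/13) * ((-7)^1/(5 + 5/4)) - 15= -3503/325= -10.78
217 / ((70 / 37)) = 1147 / 10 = 114.70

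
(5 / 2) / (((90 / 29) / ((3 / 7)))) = 29 / 84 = 0.35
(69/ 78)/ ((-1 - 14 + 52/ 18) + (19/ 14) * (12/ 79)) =-114471/ 1540526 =-0.07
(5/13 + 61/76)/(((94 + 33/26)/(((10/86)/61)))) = 0.00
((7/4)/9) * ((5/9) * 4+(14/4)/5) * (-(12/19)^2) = -3682/16245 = -0.23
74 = 74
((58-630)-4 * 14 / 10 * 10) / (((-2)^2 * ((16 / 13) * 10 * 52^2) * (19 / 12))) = -471 / 158080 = -0.00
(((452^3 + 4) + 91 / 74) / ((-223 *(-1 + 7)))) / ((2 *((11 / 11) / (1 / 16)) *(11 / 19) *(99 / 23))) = -2986265973023 / 3450370176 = -865.49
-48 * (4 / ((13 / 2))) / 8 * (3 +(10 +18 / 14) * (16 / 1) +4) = -692.57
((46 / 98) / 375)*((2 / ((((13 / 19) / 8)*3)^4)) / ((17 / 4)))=98218246144 / 722661132375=0.14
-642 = -642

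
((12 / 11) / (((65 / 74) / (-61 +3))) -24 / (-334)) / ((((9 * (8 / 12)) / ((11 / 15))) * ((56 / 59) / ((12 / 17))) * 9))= -4694099 / 6458725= -0.73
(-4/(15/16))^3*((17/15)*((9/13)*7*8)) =-249561088/73125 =-3412.80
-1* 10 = -10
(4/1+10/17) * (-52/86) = -2028/731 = -2.77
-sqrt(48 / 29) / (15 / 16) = -1.37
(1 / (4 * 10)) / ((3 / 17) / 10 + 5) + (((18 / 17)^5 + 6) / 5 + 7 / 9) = 98055236045 / 43600968756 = 2.25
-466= -466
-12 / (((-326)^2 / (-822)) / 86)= 212076 / 26569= 7.98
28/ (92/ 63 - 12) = -441/ 166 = -2.66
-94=-94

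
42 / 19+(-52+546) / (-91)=-428 / 133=-3.22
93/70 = 1.33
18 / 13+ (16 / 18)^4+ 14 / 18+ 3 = 493564 / 85293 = 5.79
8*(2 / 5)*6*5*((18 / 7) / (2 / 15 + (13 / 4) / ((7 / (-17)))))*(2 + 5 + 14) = -2177280 / 3259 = -668.08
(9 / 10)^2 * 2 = 81 / 50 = 1.62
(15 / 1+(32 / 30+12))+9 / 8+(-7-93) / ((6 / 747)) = -1490497 / 120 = -12420.81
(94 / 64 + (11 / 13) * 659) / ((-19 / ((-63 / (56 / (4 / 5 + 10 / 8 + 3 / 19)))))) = 92431791 / 1264640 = 73.09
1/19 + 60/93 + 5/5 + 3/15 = 5589/2945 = 1.90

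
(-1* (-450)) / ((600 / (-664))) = -498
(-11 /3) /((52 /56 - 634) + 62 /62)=154 /26547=0.01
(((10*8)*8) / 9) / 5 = 128 / 9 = 14.22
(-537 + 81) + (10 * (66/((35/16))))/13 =-39384/91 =-432.79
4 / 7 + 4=32 / 7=4.57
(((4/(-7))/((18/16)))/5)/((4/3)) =-8/105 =-0.08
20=20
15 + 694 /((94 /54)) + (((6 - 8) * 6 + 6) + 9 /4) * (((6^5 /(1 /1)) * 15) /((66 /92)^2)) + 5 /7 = -849483.13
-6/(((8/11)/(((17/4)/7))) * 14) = -561/1568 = -0.36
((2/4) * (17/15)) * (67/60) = 0.63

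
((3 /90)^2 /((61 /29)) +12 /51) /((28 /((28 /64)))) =220093 /59731200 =0.00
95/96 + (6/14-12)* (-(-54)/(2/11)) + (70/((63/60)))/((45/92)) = -19954943/6048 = -3299.43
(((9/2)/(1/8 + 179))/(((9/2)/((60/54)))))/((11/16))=1280/141867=0.01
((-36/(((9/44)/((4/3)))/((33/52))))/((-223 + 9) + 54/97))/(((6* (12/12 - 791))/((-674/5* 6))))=3955369/33223450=0.12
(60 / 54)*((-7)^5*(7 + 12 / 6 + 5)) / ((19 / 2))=-4705960 / 171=-27520.23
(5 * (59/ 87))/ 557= 295/ 48459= 0.01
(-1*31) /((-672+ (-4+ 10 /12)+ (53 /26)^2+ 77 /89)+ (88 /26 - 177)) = 5595252 /152292211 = 0.04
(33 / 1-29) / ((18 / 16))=32 / 9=3.56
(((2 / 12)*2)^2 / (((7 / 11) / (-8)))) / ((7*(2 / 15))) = -220 / 147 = -1.50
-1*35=-35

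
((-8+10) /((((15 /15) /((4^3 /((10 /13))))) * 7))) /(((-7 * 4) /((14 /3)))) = -416 /105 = -3.96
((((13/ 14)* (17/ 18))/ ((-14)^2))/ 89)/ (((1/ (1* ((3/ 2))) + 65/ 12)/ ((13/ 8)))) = 2873/ 213933216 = 0.00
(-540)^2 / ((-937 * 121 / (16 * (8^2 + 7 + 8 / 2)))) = -349920000 / 113377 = -3086.34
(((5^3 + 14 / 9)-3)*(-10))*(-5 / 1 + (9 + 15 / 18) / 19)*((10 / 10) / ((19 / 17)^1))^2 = 821095240 / 185193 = 4433.73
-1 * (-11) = 11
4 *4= 16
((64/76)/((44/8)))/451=32/94259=0.00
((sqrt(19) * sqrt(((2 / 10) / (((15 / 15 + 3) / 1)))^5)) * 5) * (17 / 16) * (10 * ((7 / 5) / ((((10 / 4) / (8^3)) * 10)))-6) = 59653 * sqrt(95) / 160000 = 3.63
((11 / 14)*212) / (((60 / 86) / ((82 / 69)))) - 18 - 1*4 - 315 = -385907 / 7245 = -53.27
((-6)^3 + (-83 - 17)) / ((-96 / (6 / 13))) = 79 / 52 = 1.52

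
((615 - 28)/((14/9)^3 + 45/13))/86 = 5562999/5889022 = 0.94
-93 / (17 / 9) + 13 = -616 / 17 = -36.24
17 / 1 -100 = -83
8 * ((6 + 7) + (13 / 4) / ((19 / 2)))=2028 / 19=106.74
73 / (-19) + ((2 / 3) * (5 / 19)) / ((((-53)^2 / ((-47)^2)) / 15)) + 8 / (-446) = -21310845 / 11901733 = -1.79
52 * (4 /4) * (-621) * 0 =0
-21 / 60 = -7 / 20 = -0.35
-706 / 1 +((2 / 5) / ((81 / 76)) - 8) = -289018 / 405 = -713.62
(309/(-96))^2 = 10609/1024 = 10.36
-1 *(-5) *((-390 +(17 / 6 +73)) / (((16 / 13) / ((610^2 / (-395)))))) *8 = 9618470.99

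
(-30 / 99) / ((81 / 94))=-940 / 2673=-0.35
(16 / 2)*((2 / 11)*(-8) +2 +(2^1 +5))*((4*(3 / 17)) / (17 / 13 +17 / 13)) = 51792 / 3179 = 16.29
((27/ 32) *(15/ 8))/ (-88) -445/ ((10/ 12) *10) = -6017001/ 112640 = -53.42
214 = 214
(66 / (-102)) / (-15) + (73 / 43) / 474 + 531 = 920022509 / 1732470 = 531.05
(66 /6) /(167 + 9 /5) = 55 /844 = 0.07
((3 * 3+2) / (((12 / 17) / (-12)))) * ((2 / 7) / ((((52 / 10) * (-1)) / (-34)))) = -31790 / 91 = -349.34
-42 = -42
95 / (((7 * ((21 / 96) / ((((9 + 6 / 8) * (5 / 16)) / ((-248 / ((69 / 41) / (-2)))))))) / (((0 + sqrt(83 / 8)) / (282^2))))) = 142025 * sqrt(166) / 70438047232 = 0.00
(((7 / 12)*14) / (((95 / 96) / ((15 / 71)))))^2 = 5531904 / 1819801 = 3.04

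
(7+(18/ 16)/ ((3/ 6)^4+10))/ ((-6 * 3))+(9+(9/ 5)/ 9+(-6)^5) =-112546657/ 14490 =-7767.20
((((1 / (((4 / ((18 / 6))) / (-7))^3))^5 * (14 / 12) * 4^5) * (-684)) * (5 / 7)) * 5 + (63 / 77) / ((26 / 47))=13881625469240979171773187 / 74973184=185154540978824897.87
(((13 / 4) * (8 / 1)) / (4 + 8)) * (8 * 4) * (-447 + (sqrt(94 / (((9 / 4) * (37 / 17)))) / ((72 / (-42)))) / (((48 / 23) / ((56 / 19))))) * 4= -124969.00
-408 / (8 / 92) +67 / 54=-253301 / 54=-4690.76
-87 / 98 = -0.89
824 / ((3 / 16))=4394.67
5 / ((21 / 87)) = 145 / 7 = 20.71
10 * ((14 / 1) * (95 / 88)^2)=315875 / 1936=163.16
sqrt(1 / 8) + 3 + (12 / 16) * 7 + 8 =sqrt(2) / 4 + 65 / 4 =16.60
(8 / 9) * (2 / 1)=16 / 9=1.78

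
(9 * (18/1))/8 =81/4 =20.25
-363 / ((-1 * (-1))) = -363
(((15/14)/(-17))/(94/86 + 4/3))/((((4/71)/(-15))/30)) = 30911625/148988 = 207.48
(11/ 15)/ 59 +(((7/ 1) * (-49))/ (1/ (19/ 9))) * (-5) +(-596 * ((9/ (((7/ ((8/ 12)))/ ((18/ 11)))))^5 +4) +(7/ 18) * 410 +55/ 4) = -17492105459783357/ 9582015915780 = -1825.51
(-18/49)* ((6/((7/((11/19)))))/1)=-1188/6517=-0.18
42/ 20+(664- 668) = -19/ 10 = -1.90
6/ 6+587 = 588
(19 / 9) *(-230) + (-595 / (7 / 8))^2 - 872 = 4149382 / 9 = 461042.44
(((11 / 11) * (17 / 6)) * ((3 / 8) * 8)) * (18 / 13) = 153 / 13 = 11.77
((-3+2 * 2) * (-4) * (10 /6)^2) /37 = -100 /333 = -0.30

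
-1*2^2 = -4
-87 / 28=-3.11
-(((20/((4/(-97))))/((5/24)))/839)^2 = -5419584/703921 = -7.70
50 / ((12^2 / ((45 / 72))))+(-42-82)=-71299 / 576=-123.78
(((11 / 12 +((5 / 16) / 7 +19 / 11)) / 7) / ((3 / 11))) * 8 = 9937 / 882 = 11.27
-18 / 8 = -9 / 4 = -2.25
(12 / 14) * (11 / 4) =33 / 14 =2.36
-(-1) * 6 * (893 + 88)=5886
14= 14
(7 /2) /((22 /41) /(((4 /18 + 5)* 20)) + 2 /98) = 3304805 /24121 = 137.01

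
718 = 718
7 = 7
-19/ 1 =-19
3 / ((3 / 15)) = 15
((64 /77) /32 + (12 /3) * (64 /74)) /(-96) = -1655 /45584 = -0.04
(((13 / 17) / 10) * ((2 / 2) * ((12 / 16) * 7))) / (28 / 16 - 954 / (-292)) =0.08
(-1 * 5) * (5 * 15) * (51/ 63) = -2125/ 7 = -303.57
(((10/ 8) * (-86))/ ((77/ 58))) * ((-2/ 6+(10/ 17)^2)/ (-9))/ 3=6235/ 163863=0.04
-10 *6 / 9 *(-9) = 60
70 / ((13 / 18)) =1260 / 13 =96.92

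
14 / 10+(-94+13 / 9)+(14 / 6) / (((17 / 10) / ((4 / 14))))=-69434 / 765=-90.76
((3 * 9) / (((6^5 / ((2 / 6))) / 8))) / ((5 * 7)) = 1 / 3780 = 0.00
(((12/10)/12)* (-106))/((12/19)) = -16.78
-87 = -87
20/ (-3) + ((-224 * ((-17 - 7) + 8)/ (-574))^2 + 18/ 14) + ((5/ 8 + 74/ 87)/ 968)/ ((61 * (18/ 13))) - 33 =5269666754977/ 8704677598848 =0.61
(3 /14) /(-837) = -1 /3906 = -0.00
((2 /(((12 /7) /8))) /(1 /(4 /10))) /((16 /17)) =119 /30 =3.97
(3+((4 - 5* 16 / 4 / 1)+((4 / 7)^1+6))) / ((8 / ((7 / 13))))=-45 / 104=-0.43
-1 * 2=-2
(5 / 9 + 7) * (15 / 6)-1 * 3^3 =-73 / 9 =-8.11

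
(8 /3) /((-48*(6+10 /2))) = -1 /198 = -0.01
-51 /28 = -1.82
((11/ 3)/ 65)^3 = 1331/ 7414875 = 0.00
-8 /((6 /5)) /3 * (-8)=160 /9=17.78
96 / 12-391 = -383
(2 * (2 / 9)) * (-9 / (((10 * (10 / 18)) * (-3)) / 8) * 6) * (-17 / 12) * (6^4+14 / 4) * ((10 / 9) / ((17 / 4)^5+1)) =-361947136 / 21313215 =-16.98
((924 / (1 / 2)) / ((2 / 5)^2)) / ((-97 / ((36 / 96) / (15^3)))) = -77 / 5820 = -0.01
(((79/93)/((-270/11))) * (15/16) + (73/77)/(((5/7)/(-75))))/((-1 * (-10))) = -29338039/2946240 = -9.96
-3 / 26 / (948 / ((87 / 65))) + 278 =148463033 / 534040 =278.00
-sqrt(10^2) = -10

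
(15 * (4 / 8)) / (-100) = -0.08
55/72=0.76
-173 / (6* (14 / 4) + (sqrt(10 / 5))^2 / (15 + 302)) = -54841 / 6659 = -8.24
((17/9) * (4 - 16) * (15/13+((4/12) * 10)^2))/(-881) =97580/309231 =0.32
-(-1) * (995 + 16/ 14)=6973/ 7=996.14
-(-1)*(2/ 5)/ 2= 0.20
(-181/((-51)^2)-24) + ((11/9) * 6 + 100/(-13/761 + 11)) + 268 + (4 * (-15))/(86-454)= 86844055867/333333756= 260.53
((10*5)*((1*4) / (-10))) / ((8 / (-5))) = 25 / 2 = 12.50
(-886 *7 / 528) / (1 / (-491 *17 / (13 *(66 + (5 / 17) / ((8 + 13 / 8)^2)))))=237175522661 / 2075629296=114.27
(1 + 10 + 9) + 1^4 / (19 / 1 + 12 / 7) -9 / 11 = 19.23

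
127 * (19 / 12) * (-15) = -12065 / 4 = -3016.25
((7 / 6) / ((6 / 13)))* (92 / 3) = 2093 / 27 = 77.52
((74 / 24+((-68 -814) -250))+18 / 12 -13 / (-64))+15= -213545 / 192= -1112.21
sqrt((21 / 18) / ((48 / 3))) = sqrt(42) / 24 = 0.27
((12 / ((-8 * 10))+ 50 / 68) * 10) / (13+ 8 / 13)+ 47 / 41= 388913 / 246738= 1.58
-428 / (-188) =107 / 47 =2.28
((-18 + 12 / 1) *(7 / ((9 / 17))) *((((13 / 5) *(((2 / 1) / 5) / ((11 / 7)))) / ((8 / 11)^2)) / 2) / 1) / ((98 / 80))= -2431 / 60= -40.52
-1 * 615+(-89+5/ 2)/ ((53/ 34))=-35536/ 53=-670.49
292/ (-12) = -73/ 3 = -24.33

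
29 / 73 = 0.40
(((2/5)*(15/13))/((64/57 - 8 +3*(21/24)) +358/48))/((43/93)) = 127224/408629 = 0.31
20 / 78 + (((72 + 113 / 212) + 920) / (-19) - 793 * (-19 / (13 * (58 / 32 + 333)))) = -40832056883 / 841541844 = -48.52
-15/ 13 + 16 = 14.85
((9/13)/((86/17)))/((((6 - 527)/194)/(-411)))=6099651/291239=20.94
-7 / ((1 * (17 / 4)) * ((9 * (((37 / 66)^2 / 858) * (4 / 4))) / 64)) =-744167424 / 23273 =-31975.57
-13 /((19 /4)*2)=-26 /19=-1.37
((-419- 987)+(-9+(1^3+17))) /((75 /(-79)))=110363 /75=1471.51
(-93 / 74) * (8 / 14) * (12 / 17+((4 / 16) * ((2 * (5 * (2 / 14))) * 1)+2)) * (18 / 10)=-610173 / 154105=-3.96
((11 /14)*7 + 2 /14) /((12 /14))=79 /12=6.58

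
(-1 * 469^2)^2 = 48382841521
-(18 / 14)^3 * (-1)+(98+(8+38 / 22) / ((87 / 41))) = 34370992 / 328251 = 104.71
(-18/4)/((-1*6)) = 3/4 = 0.75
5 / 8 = 0.62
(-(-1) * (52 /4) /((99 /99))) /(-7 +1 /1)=-13 /6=-2.17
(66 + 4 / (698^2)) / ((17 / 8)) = 64310936 / 2070617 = 31.06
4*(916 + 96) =4048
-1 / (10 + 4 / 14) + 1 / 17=-47 / 1224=-0.04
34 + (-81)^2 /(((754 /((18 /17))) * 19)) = 4199263 /121771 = 34.48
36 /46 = 0.78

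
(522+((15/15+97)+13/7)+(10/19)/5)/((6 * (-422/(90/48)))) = -0.46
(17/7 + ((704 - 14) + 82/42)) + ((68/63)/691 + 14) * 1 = 30838016/43533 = 708.38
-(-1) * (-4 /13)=-4 /13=-0.31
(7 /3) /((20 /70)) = 49 /6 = 8.17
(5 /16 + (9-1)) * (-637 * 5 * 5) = -2118025 /16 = -132376.56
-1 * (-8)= 8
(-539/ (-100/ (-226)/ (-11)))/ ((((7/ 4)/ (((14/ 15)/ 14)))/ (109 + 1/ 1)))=4211284/ 75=56150.45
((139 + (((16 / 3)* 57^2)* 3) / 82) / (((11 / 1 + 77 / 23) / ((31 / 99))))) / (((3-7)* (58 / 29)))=-2054153 / 974160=-2.11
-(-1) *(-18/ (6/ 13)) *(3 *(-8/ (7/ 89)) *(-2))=-166608/ 7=-23801.14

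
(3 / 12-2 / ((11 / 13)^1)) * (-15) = 1395 / 44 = 31.70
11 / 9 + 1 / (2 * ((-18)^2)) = 793 / 648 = 1.22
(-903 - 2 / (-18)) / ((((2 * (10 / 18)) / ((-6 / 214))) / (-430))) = -1048254 / 107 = -9796.77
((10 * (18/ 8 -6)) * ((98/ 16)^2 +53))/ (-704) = 434475/ 90112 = 4.82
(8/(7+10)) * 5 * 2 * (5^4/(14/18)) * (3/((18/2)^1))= 150000/119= 1260.50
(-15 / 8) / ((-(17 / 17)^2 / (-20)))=-75 / 2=-37.50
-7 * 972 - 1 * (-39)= -6765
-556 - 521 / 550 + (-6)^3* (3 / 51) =-5326257 / 9350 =-569.65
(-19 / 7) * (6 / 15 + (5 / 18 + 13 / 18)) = -19 / 5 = -3.80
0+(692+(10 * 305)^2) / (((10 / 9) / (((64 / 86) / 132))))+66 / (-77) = 781453938 / 16555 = 47203.50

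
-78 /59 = -1.32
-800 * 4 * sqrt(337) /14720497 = -3200 * sqrt(337) /14720497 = -0.00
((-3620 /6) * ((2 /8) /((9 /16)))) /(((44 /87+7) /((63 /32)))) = -183715 /2612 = -70.33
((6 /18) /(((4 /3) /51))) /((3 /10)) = 85 /2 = 42.50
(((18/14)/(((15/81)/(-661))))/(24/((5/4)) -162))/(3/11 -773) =-0.04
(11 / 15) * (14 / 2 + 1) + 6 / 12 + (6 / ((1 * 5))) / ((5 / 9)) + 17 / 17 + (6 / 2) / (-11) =15269 / 1650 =9.25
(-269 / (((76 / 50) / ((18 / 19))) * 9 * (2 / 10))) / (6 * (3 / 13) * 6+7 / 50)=-21856250 / 1982251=-11.03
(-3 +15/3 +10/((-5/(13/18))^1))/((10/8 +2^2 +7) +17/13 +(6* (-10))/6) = 52/333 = 0.16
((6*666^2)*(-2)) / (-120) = 221778 / 5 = 44355.60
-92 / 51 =-1.80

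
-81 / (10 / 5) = -81 / 2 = -40.50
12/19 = 0.63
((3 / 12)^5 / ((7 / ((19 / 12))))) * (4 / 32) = 19 / 688128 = 0.00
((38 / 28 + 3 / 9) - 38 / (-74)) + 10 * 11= 174365 / 1554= 112.20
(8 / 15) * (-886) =-7088 / 15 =-472.53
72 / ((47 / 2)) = 144 / 47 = 3.06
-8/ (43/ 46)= -368/ 43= -8.56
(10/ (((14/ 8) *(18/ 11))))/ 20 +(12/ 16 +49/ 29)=19105/ 7308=2.61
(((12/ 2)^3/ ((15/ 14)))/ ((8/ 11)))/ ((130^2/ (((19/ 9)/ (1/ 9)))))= 13167/ 42250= 0.31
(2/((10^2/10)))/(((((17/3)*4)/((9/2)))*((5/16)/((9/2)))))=243/425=0.57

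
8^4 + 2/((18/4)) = 36868/9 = 4096.44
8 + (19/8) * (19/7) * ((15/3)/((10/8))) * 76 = 13774/7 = 1967.71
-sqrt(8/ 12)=-sqrt(6)/ 3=-0.82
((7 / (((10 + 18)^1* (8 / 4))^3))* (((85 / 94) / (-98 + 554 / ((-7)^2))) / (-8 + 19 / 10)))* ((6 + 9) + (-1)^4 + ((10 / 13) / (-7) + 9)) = 320875 / 189148237824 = 0.00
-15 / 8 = -1.88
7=7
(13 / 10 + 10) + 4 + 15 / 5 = 183 / 10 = 18.30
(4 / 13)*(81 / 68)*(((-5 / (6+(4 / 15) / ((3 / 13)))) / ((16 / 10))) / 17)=-91125 / 9678032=-0.01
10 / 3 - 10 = -20 / 3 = -6.67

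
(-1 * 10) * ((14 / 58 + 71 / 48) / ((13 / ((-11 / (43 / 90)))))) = 1975875 / 64844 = 30.47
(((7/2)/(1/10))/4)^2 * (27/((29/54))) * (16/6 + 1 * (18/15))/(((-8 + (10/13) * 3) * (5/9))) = -1393119/296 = -4706.48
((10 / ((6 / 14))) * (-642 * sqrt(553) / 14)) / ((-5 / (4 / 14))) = 428 * sqrt(553) / 7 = 1437.83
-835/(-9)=835/9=92.78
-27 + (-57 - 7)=-91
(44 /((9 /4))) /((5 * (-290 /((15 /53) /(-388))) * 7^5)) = 22 /37586082345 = 0.00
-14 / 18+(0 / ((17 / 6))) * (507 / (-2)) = -7 / 9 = -0.78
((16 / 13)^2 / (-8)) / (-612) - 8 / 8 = -25849 / 25857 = -1.00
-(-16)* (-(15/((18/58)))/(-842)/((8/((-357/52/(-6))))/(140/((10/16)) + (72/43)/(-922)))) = 19154413145/650947674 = 29.43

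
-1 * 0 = 0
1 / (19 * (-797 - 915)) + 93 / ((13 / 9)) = 27225923 / 422864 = 64.38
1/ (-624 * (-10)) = 1/ 6240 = 0.00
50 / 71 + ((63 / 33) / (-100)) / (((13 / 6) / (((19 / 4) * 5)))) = 0.49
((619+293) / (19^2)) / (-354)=-8 / 1121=-0.01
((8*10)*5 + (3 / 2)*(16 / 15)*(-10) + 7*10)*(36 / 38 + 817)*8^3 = 3612474368 / 19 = 190130229.89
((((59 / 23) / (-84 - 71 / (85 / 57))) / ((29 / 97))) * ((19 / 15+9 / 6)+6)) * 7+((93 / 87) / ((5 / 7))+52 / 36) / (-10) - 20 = -27192179021 / 1119259350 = -24.29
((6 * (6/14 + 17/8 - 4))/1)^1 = -243/28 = -8.68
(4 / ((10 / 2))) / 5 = 4 / 25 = 0.16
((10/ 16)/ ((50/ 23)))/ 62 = 23/ 4960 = 0.00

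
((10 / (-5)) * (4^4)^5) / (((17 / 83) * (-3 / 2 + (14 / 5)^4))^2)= -23670423761715200000000 / 1623761484361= -14577525079.69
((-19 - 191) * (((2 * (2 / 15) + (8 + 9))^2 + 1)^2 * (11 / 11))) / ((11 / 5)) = -63421366904 / 7425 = -8541598.24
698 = 698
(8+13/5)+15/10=121/10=12.10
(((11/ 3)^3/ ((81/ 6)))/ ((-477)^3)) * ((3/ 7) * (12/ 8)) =-1331/ 61537265811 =-0.00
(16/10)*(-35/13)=-4.31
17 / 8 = 2.12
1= 1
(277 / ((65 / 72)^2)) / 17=1435968 / 71825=19.99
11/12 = 0.92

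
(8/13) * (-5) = -40/13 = -3.08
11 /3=3.67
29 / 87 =1 / 3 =0.33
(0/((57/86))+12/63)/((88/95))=95/462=0.21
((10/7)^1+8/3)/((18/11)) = 473/189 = 2.50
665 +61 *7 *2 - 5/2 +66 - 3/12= 6329/4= 1582.25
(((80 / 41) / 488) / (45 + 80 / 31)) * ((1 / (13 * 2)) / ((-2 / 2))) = -31 / 9591335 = -0.00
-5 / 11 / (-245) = 1 / 539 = 0.00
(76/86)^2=1444/1849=0.78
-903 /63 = -14.33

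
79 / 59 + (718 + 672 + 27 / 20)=1643373 / 1180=1392.69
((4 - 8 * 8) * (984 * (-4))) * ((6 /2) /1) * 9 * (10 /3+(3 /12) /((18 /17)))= 22759920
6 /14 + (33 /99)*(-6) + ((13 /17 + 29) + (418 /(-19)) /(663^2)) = 86750081 /3076983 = 28.19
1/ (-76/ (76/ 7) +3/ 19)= -19/ 130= -0.15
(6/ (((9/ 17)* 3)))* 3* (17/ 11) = 578/ 33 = 17.52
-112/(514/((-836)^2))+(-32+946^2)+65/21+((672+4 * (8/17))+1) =68194587050/91749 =743273.36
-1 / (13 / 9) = -9 / 13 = -0.69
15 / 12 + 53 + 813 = 867.25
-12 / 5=-2.40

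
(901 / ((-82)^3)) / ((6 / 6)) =-901 / 551368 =-0.00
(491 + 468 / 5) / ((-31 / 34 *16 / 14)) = -347837 / 620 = -561.03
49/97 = 0.51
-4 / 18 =-2 / 9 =-0.22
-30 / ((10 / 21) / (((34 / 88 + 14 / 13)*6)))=-158193 / 286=-553.12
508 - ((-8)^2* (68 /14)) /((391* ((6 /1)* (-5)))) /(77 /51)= 31489468 /61985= 508.02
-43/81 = -0.53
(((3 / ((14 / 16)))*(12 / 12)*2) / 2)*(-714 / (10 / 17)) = -20808 / 5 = -4161.60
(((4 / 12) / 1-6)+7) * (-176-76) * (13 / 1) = -4368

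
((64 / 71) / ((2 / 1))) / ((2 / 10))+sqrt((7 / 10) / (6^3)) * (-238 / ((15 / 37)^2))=160 / 71-162911 * sqrt(105) / 20250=-80.18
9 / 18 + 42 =85 / 2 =42.50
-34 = -34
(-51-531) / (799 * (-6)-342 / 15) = 485 / 4014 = 0.12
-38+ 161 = 123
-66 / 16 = -33 / 8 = -4.12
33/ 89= 0.37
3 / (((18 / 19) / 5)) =95 / 6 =15.83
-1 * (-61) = 61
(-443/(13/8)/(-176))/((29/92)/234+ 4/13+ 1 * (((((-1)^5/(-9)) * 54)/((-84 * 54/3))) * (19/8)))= 1141168/220737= 5.17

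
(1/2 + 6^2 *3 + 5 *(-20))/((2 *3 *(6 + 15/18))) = 17/82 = 0.21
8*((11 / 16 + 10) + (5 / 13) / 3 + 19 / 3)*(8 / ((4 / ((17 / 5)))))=60639 / 65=932.91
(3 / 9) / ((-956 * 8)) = -1 / 22944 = -0.00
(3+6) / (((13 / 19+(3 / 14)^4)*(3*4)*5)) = 547428 / 2504735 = 0.22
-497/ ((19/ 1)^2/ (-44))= 21868/ 361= 60.58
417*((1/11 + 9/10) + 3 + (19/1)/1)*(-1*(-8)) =4218372/55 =76697.67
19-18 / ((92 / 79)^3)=2960185 / 389344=7.60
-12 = -12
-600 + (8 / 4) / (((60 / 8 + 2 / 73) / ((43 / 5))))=-3284444 / 5495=-597.72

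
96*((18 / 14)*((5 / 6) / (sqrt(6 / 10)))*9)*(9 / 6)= 3240*sqrt(15) / 7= 1792.64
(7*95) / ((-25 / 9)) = -239.40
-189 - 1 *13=-202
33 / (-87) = -11 / 29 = -0.38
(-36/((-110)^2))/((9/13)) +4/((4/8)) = 24187/3025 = 8.00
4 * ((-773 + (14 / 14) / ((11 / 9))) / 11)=-280.79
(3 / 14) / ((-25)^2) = 3 / 8750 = 0.00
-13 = -13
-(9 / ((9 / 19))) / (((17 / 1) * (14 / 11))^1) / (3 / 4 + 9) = -418 / 4641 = -0.09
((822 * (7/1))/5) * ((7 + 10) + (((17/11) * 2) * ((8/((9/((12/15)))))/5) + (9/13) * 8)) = 1418013842/53625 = 26443.15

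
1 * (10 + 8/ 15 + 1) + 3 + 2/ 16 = 1759/ 120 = 14.66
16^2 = 256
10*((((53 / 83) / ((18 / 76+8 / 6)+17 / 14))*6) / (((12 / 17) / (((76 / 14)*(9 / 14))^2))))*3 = 22525950555 / 31629059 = 712.19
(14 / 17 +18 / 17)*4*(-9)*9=-10368 / 17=-609.88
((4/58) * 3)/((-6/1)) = -1/29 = -0.03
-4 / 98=-2 / 49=-0.04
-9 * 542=-4878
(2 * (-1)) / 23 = -0.09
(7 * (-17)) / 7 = -17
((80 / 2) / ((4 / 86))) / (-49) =-860 / 49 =-17.55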